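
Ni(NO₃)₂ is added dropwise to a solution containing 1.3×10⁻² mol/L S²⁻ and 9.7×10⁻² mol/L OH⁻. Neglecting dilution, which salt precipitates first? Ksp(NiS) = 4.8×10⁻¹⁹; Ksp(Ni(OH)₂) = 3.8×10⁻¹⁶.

Precipitation begins when Q = Ksp.
For NiS: [Ni²⁺] = (Ksp/[S²⁻]) = 3.7×10⁻¹⁷ mol/L
For Ni(OH)₂: [Ni²⁺] = (Ksp/[OH⁻]^2) = 4.0×10⁻¹⁴ mol/L
NiS requires the lower [Ni²⁺], so it precipitates first.

NiS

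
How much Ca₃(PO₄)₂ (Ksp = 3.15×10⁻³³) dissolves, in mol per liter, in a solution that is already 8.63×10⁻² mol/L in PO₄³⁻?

Ca₃(PO₄)₂(s) ⇌ 3 Ca²⁺(aq) + 2 PO₄³⁻(aq)
PO₄³⁻ is already present at 8.63×10⁻² mol/L. If s mol/L of Ca₃(PO₄)₂ dissolves, [Ca²⁺] = 3s while [PO₄³⁻] ≈ 8.63×10⁻² mol/L.
Ksp = [Ca²⁺]^3[PO₄³⁻]^2 = (3s)^3(8.63×10⁻²)^2
(3s)^3 = 3.15×10⁻³³ / (8.63×10⁻²)^2 = 4.23×10⁻³¹
s = 2.50×10⁻¹¹ mol/L

2.50×10⁻¹¹ M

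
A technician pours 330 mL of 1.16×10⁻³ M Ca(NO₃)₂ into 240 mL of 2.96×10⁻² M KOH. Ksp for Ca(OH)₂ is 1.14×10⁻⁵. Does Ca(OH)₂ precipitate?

No

Total volume after mixing = 330 + 240 = 570 mL.
[Ca²⁺] = (1.16×10⁻³)(330)/570 = 6.72×10⁻⁴ M
[OH⁻] = (2.96×10⁻²)(240)/570 = 1.25×10⁻² M
Q = [Ca²⁺][OH⁻]^2 = 1.04×10⁻⁷
Q = 1.04×10⁻⁷ < Ksp = 1.14×10⁻⁵, so the solution is unsaturated and no precipitate forms.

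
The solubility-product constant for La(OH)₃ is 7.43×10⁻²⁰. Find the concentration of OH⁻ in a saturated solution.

2.17×10⁻⁵ M

La(OH)₃(s) ⇌ La³⁺(aq) + 3 OH⁻(aq)
With molar solubility s: [La³⁺] = s, [OH⁻] = 3s.
Ksp = [La³⁺][OH⁻]^3 = s · (3s)^3 = 27s^4 = 7.43×10⁻²⁰
s = 7.24×10⁻⁶ mol L⁻¹
[OH⁻] = 3s = 2.17×10⁻⁵ mol L⁻¹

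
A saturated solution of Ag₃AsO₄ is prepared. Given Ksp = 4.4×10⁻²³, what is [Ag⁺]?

Ag₃AsO₄(s) ⇌ 3 Ag⁺(aq) + AsO₄³⁻(aq)
If s mol/L of Ag₃AsO₄ dissolves, [Ag⁺] = 3s and [AsO₄³⁻] = s.
Ksp = [Ag⁺]^3[AsO₄³⁻] = (3s)^3 · s = 27s^4 = 4.4×10⁻²³
s = 1.1×10⁻⁶ mol/L
[Ag⁺] = 3s = 3.4×10⁻⁶ mol/L

3.4×10⁻⁶ M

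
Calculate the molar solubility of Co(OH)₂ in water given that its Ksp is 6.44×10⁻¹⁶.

Co(OH)₂(s) ⇌ Co²⁺(aq) + 2 OH⁻(aq)
If s mol/L of Co(OH)₂ dissolves, [Co²⁺] = s and [OH⁻] = 2s.
Ksp = [Co²⁺][OH⁻]^2 = s · (2s)^2 = 4s^3
4s^3 = 6.44×10⁻¹⁶  ⇒  s^3 = 1.61×10⁻¹⁶
s = 5.44×10⁻⁶ mol/L

5.44×10⁻⁶ M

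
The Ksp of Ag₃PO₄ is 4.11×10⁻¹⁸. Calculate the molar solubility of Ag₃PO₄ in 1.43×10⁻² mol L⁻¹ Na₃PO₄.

Ag₃PO₄(s) ⇌ 3 Ag⁺(aq) + PO₄³⁻(aq)
Let s be the solubility of Ag₃PO₄ here. The common ion gives [PO₄³⁻] ≈ 1.43×10⁻² mol L⁻¹, and [Ag⁺] = 3s.
Ksp = [Ag⁺]^3[PO₄³⁻] = (3s)^3(1.43×10⁻²)
(3s)^3 = 4.11×10⁻¹⁸ / (1.43×10⁻²) = 2.87×10⁻¹⁶
s = 2.20×10⁻⁶ mol L⁻¹

2.20×10⁻⁶ M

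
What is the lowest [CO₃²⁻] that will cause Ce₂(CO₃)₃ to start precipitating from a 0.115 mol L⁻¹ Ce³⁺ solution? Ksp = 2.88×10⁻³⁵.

The threshold for precipitation is Q = Ksp.
Ce₂(CO₃)₃(s) ⇌ 2 Ce³⁺(aq) + 3 CO₃²⁻(aq)
Ksp = [Ce³⁺]^2[CO₃²⁻]^3 = [CO₃²⁻]^3(0.115)^2
[CO₃²⁻]^3 = 2.88×10⁻³⁵ / (0.115)^2 = 2.18×10⁻³³
[CO₃²⁻] = 1.30×10⁻¹¹ mol L⁻¹

1.30×10⁻¹¹ M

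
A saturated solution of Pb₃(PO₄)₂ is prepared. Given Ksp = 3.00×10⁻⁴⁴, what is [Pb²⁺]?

2.32×10⁻⁹ M

Pb₃(PO₄)₂(s) ⇌ 3 Pb²⁺(aq) + 2 PO₄³⁻(aq)
Call the molar solubility s, so that [Pb²⁺] = 3s and [PO₄³⁻] = 2s.
Ksp = [Pb²⁺]^3[PO₄³⁻]^2 = (3s)^3 · (2s)^2 = 108s^5 = 3.00×10⁻⁴⁴
s = 7.74×10⁻¹⁰ M
[Pb²⁺] = 3s = 2.32×10⁻⁹ M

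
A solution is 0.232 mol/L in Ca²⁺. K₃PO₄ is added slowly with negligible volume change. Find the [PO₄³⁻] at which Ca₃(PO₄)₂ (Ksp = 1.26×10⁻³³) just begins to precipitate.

Precipitation of each salt begins when its ion product equals Ksp.
Ca₃(PO₄)₂(s) ⇌ 3 Ca²⁺(aq) + 2 PO₄³⁻(aq)
Ksp = [Ca²⁺]^3[PO₄³⁻]^2 = [PO₄³⁻]^2(0.232)^3
[PO₄³⁻]^2 = 1.26×10⁻³³ / (0.232)^3 = 1.01×10⁻³¹
[PO₄³⁻] = 3.18×10⁻¹⁶ mol/L

3.18×10⁻¹⁶ M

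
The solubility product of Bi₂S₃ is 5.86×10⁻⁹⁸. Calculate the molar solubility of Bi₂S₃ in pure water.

Bi₂S₃(s) ⇌ 2 Bi³⁺(aq) + 3 S²⁻(aq)
Let s be the molar solubility. Then [Bi³⁺] = 2s and [S²⁻] = 3s.
Ksp = [Bi³⁺]^2[S²⁻]^3 = (2s)^2 · (3s)^3 = 108s^5
108s^5 = 5.86×10⁻⁹⁸  ⇒  s^5 = 5.43×10⁻¹⁰⁰
Taking the 5th root, s = 1.40×10⁻²⁰ M.

1.40×10⁻²⁰ M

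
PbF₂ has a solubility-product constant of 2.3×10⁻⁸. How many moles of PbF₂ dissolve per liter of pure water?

PbF₂(s) ⇌ Pb²⁺(aq) + 2 F⁻(aq)
With molar solubility s: [Pb²⁺] = s, [F⁻] = 2s.
Ksp = [Pb²⁺][F⁻]^2 = s · (2s)^2 = 4s^3
4s^3 = 2.3×10⁻⁸  ⇒  s^3 = 5.8×10⁻⁹
s = (5.8×10⁻⁹)^(1/3) = 1.8×10⁻³ mol L⁻¹

1.8×10⁻³ M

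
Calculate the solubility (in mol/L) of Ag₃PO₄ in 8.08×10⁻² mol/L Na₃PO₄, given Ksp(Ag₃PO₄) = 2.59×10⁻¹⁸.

Ag₃PO₄(s) ⇌ 3 Ag⁺(aq) + PO₄³⁻(aq)
With PO₄³⁻ already at 8.08×10⁻² mol/L and s small, take [PO₄³⁻] ≈ 8.08×10⁻² mol/L and [Ag⁺] = 3s.
Ksp = [Ag⁺]^3[PO₄³⁻] = (3s)^3(8.08×10⁻²)
(3s)^3 = 2.59×10⁻¹⁸ / (8.08×10⁻²) = 3.21×10⁻¹⁷
s = 1.06×10⁻⁶ mol/L

1.06×10⁻⁶ M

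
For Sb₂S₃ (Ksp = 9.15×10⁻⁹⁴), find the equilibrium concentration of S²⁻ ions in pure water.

2.90×10⁻¹⁹ M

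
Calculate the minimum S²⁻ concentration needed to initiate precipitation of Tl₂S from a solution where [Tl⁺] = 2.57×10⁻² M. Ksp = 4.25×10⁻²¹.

6.43×10⁻¹⁸ M

Precipitation begins when Q = Ksp.
Tl₂S(s) ⇌ 2 Tl⁺(aq) + S²⁻(aq)
Ksp = [Tl⁺]^2[S²⁻] = [S²⁻](2.57×10⁻²)^2
[S²⁻] = 4.25×10⁻²¹ / (2.57×10⁻²)^2 = 6.43×10⁻¹⁸
[S²⁻] = 6.43×10⁻¹⁸ M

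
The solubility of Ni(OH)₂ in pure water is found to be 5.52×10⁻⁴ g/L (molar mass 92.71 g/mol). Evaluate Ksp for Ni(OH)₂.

Ksp = 8.44×10⁻¹⁶

Convert to molarity: s = 5.52×10⁻⁴ / 92.71 = 5.9541×10⁻⁶ mol/L
Ni(OH)₂(s) ⇌ Ni²⁺(aq) + 2 OH⁻(aq)
Let s be the molar solubility. Then [Ni²⁺] = s and [OH⁻] = 2s.
Ksp = [Ni²⁺][OH⁻]^2 = s · (2s)^2 = 4s^3
Ksp = 4 × (5.9541×10⁻⁶)^3 = 8.44×10⁻¹⁶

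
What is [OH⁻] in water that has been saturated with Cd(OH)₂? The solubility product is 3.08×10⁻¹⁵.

1.83×10⁻⁵ M

Cd(OH)₂(s) ⇌ Cd²⁺(aq) + 2 OH⁻(aq)
Let s be the molar solubility. Then [Cd²⁺] = s and [OH⁻] = 2s.
Ksp = [Cd²⁺][OH⁻]^2 = s · (2s)^2 = 4s^3 = 3.08×10⁻¹⁵
s = 9.17×10⁻⁶ mol L⁻¹
[OH⁻] = 2s = 1.83×10⁻⁵ mol L⁻¹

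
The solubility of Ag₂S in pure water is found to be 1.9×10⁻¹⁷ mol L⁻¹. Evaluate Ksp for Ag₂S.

Ksp = 2.7×10⁻⁵⁰

Ag₂S(s) ⇌ 2 Ag⁺(aq) + S²⁻(aq)
With molar solubility s: [Ag⁺] = 2s, [S²⁻] = s.
Ksp = [Ag⁺]^2[S²⁻] = (2s)^2 · s = 4s^3
Ksp = 4 × (1.9×10⁻¹⁷)^3 = 2.7×10⁻⁵⁰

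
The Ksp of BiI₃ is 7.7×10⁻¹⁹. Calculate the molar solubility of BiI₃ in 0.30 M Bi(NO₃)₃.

BiI₃(s) ⇌ Bi³⁺(aq) + 3 I⁻(aq)
Bi³⁺ is already present at 0.30 M. If s mol/L of BiI₃ dissolves, [I⁻] = 3s while [Bi³⁺] ≈ 0.30 M.
Ksp = [Bi³⁺][I⁻]^3 = (0.30)(3s)^3
(3s)^3 = 7.7×10⁻¹⁹ / (0.30) = 2.6×10⁻¹⁸
s = 4.6×10⁻⁷ M

4.6×10⁻⁷ M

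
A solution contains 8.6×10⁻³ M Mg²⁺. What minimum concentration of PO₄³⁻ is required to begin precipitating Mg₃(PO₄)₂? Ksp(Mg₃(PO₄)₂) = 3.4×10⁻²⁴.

A salt starts to precipitate once the ion product Q reaches its Ksp.
Mg₃(PO₄)₂(s) ⇌ 3 Mg²⁺(aq) + 2 PO₄³⁻(aq)
Ksp = [Mg²⁺]^3[PO₄³⁻]^2 = [PO₄³⁻]^2(8.6×10⁻³)^3
[PO₄³⁻]^2 = 3.4×10⁻²⁴ / (8.6×10⁻³)^3 = 5.3×10⁻¹⁸
[PO₄³⁻] = 2.3×10⁻⁹ M

2.3×10⁻⁹ M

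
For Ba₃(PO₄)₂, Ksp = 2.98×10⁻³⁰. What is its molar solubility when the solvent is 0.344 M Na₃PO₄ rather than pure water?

9.77×10⁻¹¹ M

Ba₃(PO₄)₂(s) ⇌ 3 Ba²⁺(aq) + 2 PO₄³⁻(aq)
The solution already contains PO₄³⁻ at 0.344 M. Let s be the molar solubility of Ba₃(PO₄)₂.
[PO₄³⁻] ≈ 0.344 M (common ion dominates); [Ba²⁺] = 3s.
Ksp = [Ba²⁺]^3[PO₄³⁻]^2 = (3s)^3(0.344)^2
(3s)^3 = 2.98×10⁻³⁰ / (0.344)^2 = 2.52×10⁻²⁹
s = 9.77×10⁻¹¹ M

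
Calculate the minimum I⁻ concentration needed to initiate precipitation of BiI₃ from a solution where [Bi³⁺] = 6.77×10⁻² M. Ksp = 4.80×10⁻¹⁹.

1.92×10⁻⁶ M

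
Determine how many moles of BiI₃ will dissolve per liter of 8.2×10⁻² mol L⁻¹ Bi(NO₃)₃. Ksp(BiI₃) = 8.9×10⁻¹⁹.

BiI₃(s) ⇌ Bi³⁺(aq) + 3 I⁻(aq)
With Bi³⁺ already at 8.2×10⁻² mol L⁻¹ and s small, take [Bi³⁺] ≈ 8.2×10⁻² mol L⁻¹ and [I⁻] = 3s.
Ksp = [Bi³⁺][I⁻]^3 = (8.2×10⁻²)(3s)^3
(3s)^3 = 8.9×10⁻¹⁹ / (8.2×10⁻²) = 1.1×10⁻¹⁷
s = 7.4×10⁻⁷ mol L⁻¹

7.4×10⁻⁷ M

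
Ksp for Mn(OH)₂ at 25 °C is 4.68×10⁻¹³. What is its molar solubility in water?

4.89×10⁻⁵ M

Mn(OH)₂(s) ⇌ Mn²⁺(aq) + 2 OH⁻(aq)
Let s be the molar solubility. Then [Mn²⁺] = s and [OH⁻] = 2s.
Ksp = [Mn²⁺][OH⁻]^2 = s · (2s)^2 = 4s^3
4s^3 = 4.68×10⁻¹³  ⇒  s^3 = 1.17×10⁻¹³
s = (1.17×10⁻¹³)^(1/3) = 4.89×10⁻⁵ M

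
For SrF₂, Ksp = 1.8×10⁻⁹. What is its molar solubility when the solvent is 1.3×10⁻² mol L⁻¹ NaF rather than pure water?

1.1×10⁻⁵ M

SrF₂(s) ⇌ Sr²⁺(aq) + 2 F⁻(aq)
With F⁻ already at 1.3×10⁻² mol L⁻¹ and s small, take [F⁻] ≈ 1.3×10⁻² mol L⁻¹ and [Sr²⁺] = s.
Ksp = [Sr²⁺][F⁻]^2 = s(1.3×10⁻²)^2
s = 1.8×10⁻⁹ / (1.3×10⁻²)^2 = 1.1×10⁻⁵
s = 1.1×10⁻⁵ mol L⁻¹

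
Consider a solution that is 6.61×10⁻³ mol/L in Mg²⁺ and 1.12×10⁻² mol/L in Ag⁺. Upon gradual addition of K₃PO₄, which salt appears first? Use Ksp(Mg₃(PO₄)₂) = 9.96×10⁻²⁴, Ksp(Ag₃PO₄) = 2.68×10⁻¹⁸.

Ag₃PO₄

Precipitation begins when Q = Ksp.
For Mg₃(PO₄)₂: [PO₄³⁻] = (Ksp/[Mg²⁺]^3)^(1/2) = 5.87×10⁻⁹ mol/L
For Ag₃PO₄: [PO₄³⁻] = (Ksp/[Ag⁺]^3) = 1.91×10⁻¹² mol/L
Ag₃PO₄ requires the lower [PO₄³⁻], so it precipitates first.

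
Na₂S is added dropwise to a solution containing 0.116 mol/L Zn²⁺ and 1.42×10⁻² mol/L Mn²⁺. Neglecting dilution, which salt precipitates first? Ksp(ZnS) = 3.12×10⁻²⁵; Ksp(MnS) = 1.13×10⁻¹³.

ZnS

A salt starts to precipitate once the ion product Q reaches its Ksp.
For ZnS: [S²⁻] = (Ksp/[Zn²⁺]) = 2.69×10⁻²⁴ mol/L
For MnS: [S²⁻] = (Ksp/[Mn²⁺]) = 7.96×10⁻¹² mol/L
ZnS requires the lower [S²⁻], so it precipitates first.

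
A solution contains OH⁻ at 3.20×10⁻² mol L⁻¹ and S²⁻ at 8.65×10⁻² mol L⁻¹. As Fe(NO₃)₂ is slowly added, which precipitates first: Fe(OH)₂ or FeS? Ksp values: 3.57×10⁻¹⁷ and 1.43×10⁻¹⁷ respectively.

FeS

Precipitation of each salt begins when its ion product equals Ksp.
For Fe(OH)₂: [Fe²⁺] = (Ksp/[OH⁻]^2) = 3.49×10⁻¹⁴ mol L⁻¹
For FeS: [Fe²⁺] = (Ksp/[S²⁻]) = 1.65×10⁻¹⁶ mol L⁻¹
Since FeS needs less Fe²⁺ to reach saturation, it precipitates first.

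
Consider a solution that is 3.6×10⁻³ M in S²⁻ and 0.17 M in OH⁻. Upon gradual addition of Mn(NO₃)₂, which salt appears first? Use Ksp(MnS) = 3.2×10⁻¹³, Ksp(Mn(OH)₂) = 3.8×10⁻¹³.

Mn(OH)₂

A salt starts to precipitate once the ion product Q reaches its Ksp.
For MnS: [Mn²⁺] = (Ksp/[S²⁻]) = 8.9×10⁻¹¹ M
For Mn(OH)₂: [Mn²⁺] = (Ksp/[OH⁻]^2) = 1.3×10⁻¹¹ M
Since Mn(OH)₂ needs less Mn²⁺ to reach saturation, it precipitates first.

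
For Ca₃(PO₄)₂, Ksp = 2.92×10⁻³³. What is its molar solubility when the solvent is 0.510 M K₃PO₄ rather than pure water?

7.46×10⁻¹² M

Ca₃(PO₄)₂(s) ⇌ 3 Ca²⁺(aq) + 2 PO₄³⁻(aq)
With PO₄³⁻ already at 0.510 M and s small, take [PO₄³⁻] ≈ 0.510 M and [Ca²⁺] = 3s.
Ksp = [Ca²⁺]^3[PO₄³⁻]^2 = (3s)^3(0.510)^2
(3s)^3 = 2.92×10⁻³³ / (0.510)^2 = 1.12×10⁻³²
s = 7.46×10⁻¹² M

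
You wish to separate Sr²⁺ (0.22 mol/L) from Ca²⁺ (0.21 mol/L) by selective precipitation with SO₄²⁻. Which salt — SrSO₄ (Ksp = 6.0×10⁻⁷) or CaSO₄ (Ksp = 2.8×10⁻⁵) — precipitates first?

SrSO₄

A salt starts to precipitate once the ion product Q reaches its Ksp.
For SrSO₄: [SO₄²⁻] = (Ksp/[Sr²⁺]) = 2.7×10⁻⁶ mol/L
For CaSO₄: [SO₄²⁻] = (Ksp/[Ca²⁺]) = 1.3×10⁻⁴ mol/L
The smaller threshold [SO₄²⁻] is reached first, so SrSO₄ precipitates first.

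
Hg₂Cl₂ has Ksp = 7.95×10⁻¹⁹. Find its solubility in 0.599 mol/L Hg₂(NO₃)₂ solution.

5.76×10⁻¹⁰ M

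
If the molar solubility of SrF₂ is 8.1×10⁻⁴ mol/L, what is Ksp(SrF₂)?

Ksp = 2.1×10⁻⁹

SrF₂(s) ⇌ Sr²⁺(aq) + 2 F⁻(aq)
For each mole of SrF₂ that dissolves per liter, [Sr²⁺] = s and [F⁻] = 2s; let s denote this solubility.
Ksp = [Sr²⁺][F⁻]^2 = s · (2s)^2 = 4s^3
Ksp = 4 × (8.1×10⁻⁴)^3 = 2.1×10⁻⁹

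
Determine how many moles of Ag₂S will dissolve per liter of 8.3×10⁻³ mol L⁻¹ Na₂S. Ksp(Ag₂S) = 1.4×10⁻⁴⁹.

2.1×10⁻²⁴ M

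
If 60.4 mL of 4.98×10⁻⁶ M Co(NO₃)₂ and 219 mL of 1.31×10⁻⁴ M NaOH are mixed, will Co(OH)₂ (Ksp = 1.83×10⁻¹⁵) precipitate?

Yes

Total volume after mixing = 60.4 + 219 = 279.4 mL.
[Co²⁺] = (4.98×10⁻⁶)(60.4)/279.4 = 1.08×10⁻⁶ M
[OH⁻] = (1.31×10⁻⁴)(219)/279.4 = 1.03×10⁻⁴ M
Q = [Co²⁺][OH⁻]^2 = 1.14×10⁻¹⁴
Because Q > Ksp (1.14×10⁻¹⁴ vs 1.83×10⁻¹⁵), a precipitate of Co(OH)₂ forms.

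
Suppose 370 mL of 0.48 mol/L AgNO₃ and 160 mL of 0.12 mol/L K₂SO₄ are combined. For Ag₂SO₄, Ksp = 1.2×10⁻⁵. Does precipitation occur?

After mixing, V = 370 mL + 160 mL = 530 mL.
[Ag⁺] = (0.48)(370)/530 = 0.34 mol/L
[SO₄²⁻] = (0.12)(160)/530 = 3.6×10⁻² mol/L
Q = [Ag⁺]^2[SO₄²⁻] = 4.1×10⁻³
Q = 4.1×10⁻³ > Ksp = 1.2×10⁻⁵, so the solution is supersaturated and Ag₂SO₄ precipitates.

Yes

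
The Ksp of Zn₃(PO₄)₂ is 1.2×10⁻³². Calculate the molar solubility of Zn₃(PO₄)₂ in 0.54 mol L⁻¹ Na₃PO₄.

Zn₃(PO₄)₂(s) ⇌ 3 Zn²⁺(aq) + 2 PO₄³⁻(aq)
PO₄³⁻ is already present at 0.54 mol L⁻¹. If s mol/L of Zn₃(PO₄)₂ dissolves, [Zn²⁺] = 3s while [PO₄³⁻] ≈ 0.54 mol L⁻¹.
Ksp = [Zn²⁺]^3[PO₄³⁻]^2 = (3s)^3(0.54)^2
(3s)^3 = 1.2×10⁻³² / (0.54)^2 = 4.1×10⁻³²
s = 1.2×10⁻¹¹ mol L⁻¹

1.2×10⁻¹¹ M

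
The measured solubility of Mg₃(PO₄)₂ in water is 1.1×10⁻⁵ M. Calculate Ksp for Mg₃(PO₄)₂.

Ksp = 1.7×10⁻²³

Mg₃(PO₄)₂(s) ⇌ 3 Mg²⁺(aq) + 2 PO₄³⁻(aq)
For each mole of Mg₃(PO₄)₂ that dissolves per liter, [Mg²⁺] = 3s and [PO₄³⁻] = 2s; let s denote this solubility.
Ksp = [Mg²⁺]^3[PO₄³⁻]^2 = (3s)^3 · (2s)^2 = 108s^5
Ksp = 108 × (1.1×10⁻⁵)^5 = 1.7×10⁻²³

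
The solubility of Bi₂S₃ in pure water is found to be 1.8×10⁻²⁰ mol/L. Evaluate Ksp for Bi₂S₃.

Ksp = 2.0×10⁻⁹⁷

Bi₂S₃(s) ⇌ 2 Bi³⁺(aq) + 3 S²⁻(aq)
Let s be the molar solubility. Then [Bi³⁺] = 2s and [S²⁻] = 3s.
Ksp = [Bi³⁺]^2[S²⁻]^3 = (2s)^2 · (3s)^3 = 108s^5
Ksp = 108 × (1.8×10⁻²⁰)^5 = 2.0×10⁻⁹⁷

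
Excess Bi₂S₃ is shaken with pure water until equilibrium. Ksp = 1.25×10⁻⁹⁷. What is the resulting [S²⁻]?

4.90×10⁻²⁰ M

Bi₂S₃(s) ⇌ 2 Bi³⁺(aq) + 3 S²⁻(aq)
If s mol/L of Bi₂S₃ dissolves, [Bi³⁺] = 2s and [S²⁻] = 3s.
Ksp = [Bi³⁺]^2[S²⁻]^3 = (2s)^2 · (3s)^3 = 108s^5 = 1.25×10⁻⁹⁷
s = 1.63×10⁻²⁰ mol L⁻¹
[S²⁻] = 3s = 4.90×10⁻²⁰ mol L⁻¹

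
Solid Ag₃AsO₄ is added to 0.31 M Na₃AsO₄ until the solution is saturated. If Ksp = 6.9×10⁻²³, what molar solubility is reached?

Ag₃AsO₄(s) ⇌ 3 Ag⁺(aq) + AsO₄³⁻(aq)
Let s be the solubility of Ag₃AsO₄ here. The common ion gives [AsO₄³⁻] ≈ 0.31 M, and [Ag⁺] = 3s.
Ksp = [Ag⁺]^3[AsO₄³⁻] = (3s)^3(0.31)
(3s)^3 = 6.9×10⁻²³ / (0.31) = 2.2×10⁻²²
s = 2.0×10⁻⁸ M

2.0×10⁻⁸ M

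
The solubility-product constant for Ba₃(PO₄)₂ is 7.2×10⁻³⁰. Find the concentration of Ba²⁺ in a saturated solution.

1.7×10⁻⁶ M

Ba₃(PO₄)₂(s) ⇌ 3 Ba²⁺(aq) + 2 PO₄³⁻(aq)
Let s be the molar solubility. Then [Ba²⁺] = 3s and [PO₄³⁻] = 2s.
Ksp = [Ba²⁺]^3[PO₄³⁻]^2 = (3s)^3 · (2s)^2 = 108s^5 = 7.2×10⁻³⁰
s = 5.8×10⁻⁷ mol/L
[Ba²⁺] = 3s = 1.7×10⁻⁶ mol/L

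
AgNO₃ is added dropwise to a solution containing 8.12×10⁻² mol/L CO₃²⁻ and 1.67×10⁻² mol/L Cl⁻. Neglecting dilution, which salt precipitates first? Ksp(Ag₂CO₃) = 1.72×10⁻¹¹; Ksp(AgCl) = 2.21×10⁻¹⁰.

The threshold for precipitation is Q = Ksp.
For Ag₂CO₃: [Ag⁺] = (Ksp/[CO₃²⁻])^(1/2) = 1.46×10⁻⁵ mol/L
For AgCl: [Ag⁺] = (Ksp/[Cl⁻]) = 1.32×10⁻⁸ mol/L
The smaller threshold [Ag⁺] is reached first, so AgCl precipitates first.

AgCl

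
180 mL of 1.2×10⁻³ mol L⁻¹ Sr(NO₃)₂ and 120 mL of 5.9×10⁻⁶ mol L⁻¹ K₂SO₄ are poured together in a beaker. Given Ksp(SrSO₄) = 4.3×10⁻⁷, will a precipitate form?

No

Total volume after mixing = 180 + 120 = 300 mL.
[Sr²⁺] = (1.2×10⁻³)(180)/300 = 7.2×10⁻⁴ mol L⁻¹
[SO₄²⁻] = (5.9×10⁻⁶)(120)/300 = 2.4×10⁻⁶ mol L⁻¹
Q = [Sr²⁺][SO₄²⁻] = 1.7×10⁻⁹
Since Q (1.7×10⁻⁹) is less than Ksp (4.3×10⁻⁷), no SrSO₄ precipitates.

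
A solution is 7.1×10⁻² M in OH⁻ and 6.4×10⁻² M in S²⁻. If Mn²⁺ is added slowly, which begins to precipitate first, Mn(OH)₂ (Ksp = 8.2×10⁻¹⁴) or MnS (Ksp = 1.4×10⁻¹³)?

MnS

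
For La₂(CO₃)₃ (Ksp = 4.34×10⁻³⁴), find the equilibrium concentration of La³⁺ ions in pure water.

1.67×10⁻⁷ M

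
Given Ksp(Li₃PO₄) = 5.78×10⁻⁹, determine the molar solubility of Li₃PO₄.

3.83×10⁻³ M

Li₃PO₄(s) ⇌ 3 Li⁺(aq) + PO₄³⁻(aq)
With molar solubility s: [Li⁺] = 3s, [PO₄³⁻] = s.
Ksp = [Li⁺]^3[PO₄³⁻] = (3s)^3 · s = 27s^4
27s^4 = 5.78×10⁻⁹  ⇒  s^4 = 2.14×10⁻¹⁰
Taking the 4th root, s = 3.83×10⁻³ mol/L.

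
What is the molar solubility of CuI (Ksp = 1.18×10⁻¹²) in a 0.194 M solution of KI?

CuI(s) ⇌ Cu⁺(aq) + I⁻(aq)
Let s be the solubility of CuI here. The common ion gives [I⁻] ≈ 0.194 M, and [Cu⁺] = s.
Ksp = [Cu⁺][I⁻] = s(0.194)
s = 1.18×10⁻¹² / (0.194) = 6.08×10⁻¹²
s = 6.08×10⁻¹² M

6.08×10⁻¹² M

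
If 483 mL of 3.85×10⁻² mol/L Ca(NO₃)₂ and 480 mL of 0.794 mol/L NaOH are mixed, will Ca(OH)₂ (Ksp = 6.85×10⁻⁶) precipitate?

Yes

The combined volume is 963 mL.
[Ca²⁺] = (3.85×10⁻²)(483)/963 = 1.93×10⁻² mol/L
[OH⁻] = (0.794)(480)/963 = 0.396 mol/L
Q = [Ca²⁺][OH⁻]^2 = 3.02×10⁻³
Since Q (3.02×10⁻³) exceeds Ksp (6.85×10⁻⁶), Ca(OH)₂ will precipitate.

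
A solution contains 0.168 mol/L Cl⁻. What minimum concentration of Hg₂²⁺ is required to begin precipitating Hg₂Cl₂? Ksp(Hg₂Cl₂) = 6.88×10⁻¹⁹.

2.44×10⁻¹⁷ M

The threshold for precipitation is Q = Ksp.
Hg₂Cl₂(s) ⇌ Hg₂²⁺(aq) + 2 Cl⁻(aq)
Ksp = [Hg₂²⁺][Cl⁻]^2 = [Hg₂²⁺](0.168)^2
[Hg₂²⁺] = 6.88×10⁻¹⁹ / (0.168)^2 = 2.44×10⁻¹⁷
[Hg₂²⁺] = 2.44×10⁻¹⁷ mol/L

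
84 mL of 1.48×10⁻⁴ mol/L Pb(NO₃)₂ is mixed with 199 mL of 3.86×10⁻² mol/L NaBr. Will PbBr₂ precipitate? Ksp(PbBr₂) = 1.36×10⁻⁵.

No

After mixing, V = 84 mL + 199 mL = 283 mL.
[Pb²⁺] = (1.48×10⁻⁴)(84)/283 = 4.39×10⁻⁵ mol/L
[Br⁻] = (3.86×10⁻²)(199)/283 = 2.71×10⁻² mol/L
Q = [Pb²⁺][Br⁻]^2 = 3.24×10⁻⁸
Q = 3.24×10⁻⁸ < Ksp = 1.36×10⁻⁵, so the solution is unsaturated and no precipitate forms.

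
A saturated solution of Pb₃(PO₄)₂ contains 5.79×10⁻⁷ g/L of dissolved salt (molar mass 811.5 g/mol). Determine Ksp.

Ksp = 2.00×10⁻⁴⁴

s = (5.79×10⁻⁷ g L⁻¹)/(811.5 g mol⁻¹) = 7.1349×10⁻¹⁰ M
Pb₃(PO₄)₂(s) ⇌ 3 Pb²⁺(aq) + 2 PO₄³⁻(aq)
For each mole of Pb₃(PO₄)₂ that dissolves per liter, [Pb²⁺] = 3s and [PO₄³⁻] = 2s; let s denote this solubility.
Ksp = [Pb²⁺]^3[PO₄³⁻]^2 = (3s)^3 · (2s)^2 = 108s^5
Ksp = 108 × (7.1349×10⁻¹⁰)^5 = 2.00×10⁻⁴⁴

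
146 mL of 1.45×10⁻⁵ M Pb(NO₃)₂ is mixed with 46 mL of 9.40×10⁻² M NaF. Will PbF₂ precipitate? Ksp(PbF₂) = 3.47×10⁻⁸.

No

The combined volume is 192 mL.
[Pb²⁺] = (1.45×10⁻⁵)(146)/192 = 1.10×10⁻⁵ M
[F⁻] = (9.40×10⁻²)(46)/192 = 2.25×10⁻² M
Q = [Pb²⁺][F⁻]^2 = 5.59×10⁻⁹
Q < Ksp (5.59×10⁻⁹ vs 3.47×10⁻⁸); the solution remains unsaturated and no precipitate forms.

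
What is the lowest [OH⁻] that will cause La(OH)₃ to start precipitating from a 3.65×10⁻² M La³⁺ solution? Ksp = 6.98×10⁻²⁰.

1.24×10⁻⁶ M

Precipitation of each salt begins when its ion product equals Ksp.
La(OH)₃(s) ⇌ La³⁺(aq) + 3 OH⁻(aq)
Ksp = [La³⁺][OH⁻]^3 = [OH⁻]^3(3.65×10⁻²)
[OH⁻]^3 = 6.98×10⁻²⁰ / (3.65×10⁻²) = 1.91×10⁻¹⁸
[OH⁻] = 1.24×10⁻⁶ M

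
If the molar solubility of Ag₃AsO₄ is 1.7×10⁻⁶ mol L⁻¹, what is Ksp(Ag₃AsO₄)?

Ag₃AsO₄(s) ⇌ 3 Ag⁺(aq) + AsO₄³⁻(aq)
Call the molar solubility s, so that [Ag⁺] = 3s and [AsO₄³⁻] = s.
Ksp = [Ag⁺]^3[AsO₄³⁻] = (3s)^3 · s = 27s^4
Ksp = 27 × (1.7×10⁻⁶)^4 = 2.3×10⁻²²

Ksp = 2.3×10⁻²²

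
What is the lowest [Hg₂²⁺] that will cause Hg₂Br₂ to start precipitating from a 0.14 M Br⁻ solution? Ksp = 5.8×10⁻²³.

3.0×10⁻²¹ M

Each salt precipitates once Q = Ksp for that salt.
Hg₂Br₂(s) ⇌ Hg₂²⁺(aq) + 2 Br⁻(aq)
Ksp = [Hg₂²⁺][Br⁻]^2 = [Hg₂²⁺](0.14)^2
[Hg₂²⁺] = 5.8×10⁻²³ / (0.14)^2 = 3.0×10⁻²¹
[Hg₂²⁺] = 3.0×10⁻²¹ M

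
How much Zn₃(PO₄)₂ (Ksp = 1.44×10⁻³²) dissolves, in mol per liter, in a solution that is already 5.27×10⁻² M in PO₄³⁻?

5.77×10⁻¹¹ M

Zn₃(PO₄)₂(s) ⇌ 3 Zn²⁺(aq) + 2 PO₄³⁻(aq)
With PO₄³⁻ already at 5.27×10⁻² M and s small, take [PO₄³⁻] ≈ 5.27×10⁻² M and [Zn²⁺] = 3s.
Ksp = [Zn²⁺]^3[PO₄³⁻]^2 = (3s)^3(5.27×10⁻²)^2
(3s)^3 = 1.44×10⁻³² / (5.27×10⁻²)^2 = 5.18×10⁻³⁰
s = 5.77×10⁻¹¹ M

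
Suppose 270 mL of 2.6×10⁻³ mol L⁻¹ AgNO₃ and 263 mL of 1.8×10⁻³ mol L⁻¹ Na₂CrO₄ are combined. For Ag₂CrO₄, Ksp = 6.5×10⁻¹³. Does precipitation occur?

After mixing, V = 270 mL + 263 mL = 533 mL.
[Ag⁺] = (2.6×10⁻³)(270)/533 = 1.3×10⁻³ mol L⁻¹
[CrO₄²⁻] = (1.8×10⁻³)(263)/533 = 8.9×10⁻⁴ mol L⁻¹
Q = [Ag⁺]^2[CrO₄²⁻] = 1.5×10⁻⁹
Because Q > Ksp (1.5×10⁻⁹ vs 6.5×10⁻¹³), a precipitate of Ag₂CrO₄ forms.

Yes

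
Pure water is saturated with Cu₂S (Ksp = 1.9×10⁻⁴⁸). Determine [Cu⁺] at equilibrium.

1.6×10⁻¹⁶ M

Cu₂S(s) ⇌ 2 Cu⁺(aq) + S²⁻(aq)
With molar solubility s: [Cu⁺] = 2s, [S²⁻] = s.
Ksp = [Cu⁺]^2[S²⁻] = (2s)^2 · s = 4s^3 = 1.9×10⁻⁴⁸
s = 7.8×10⁻¹⁷ M
[Cu⁺] = 2s = 1.6×10⁻¹⁶ M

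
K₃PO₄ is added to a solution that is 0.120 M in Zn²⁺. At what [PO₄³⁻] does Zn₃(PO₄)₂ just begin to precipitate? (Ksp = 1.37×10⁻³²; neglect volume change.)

2.82×10⁻¹⁵ M

Each salt precipitates once Q = Ksp for that salt.
Zn₃(PO₄)₂(s) ⇌ 3 Zn²⁺(aq) + 2 PO₄³⁻(aq)
Ksp = [Zn²⁺]^3[PO₄³⁻]^2 = [PO₄³⁻]^2(0.120)^3
[PO₄³⁻]^2 = 1.37×10⁻³² / (0.120)^3 = 7.93×10⁻³⁰
[PO₄³⁻] = 2.82×10⁻¹⁵ M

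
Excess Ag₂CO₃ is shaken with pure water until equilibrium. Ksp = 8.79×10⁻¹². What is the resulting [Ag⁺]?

Ag₂CO₃(s) ⇌ 2 Ag⁺(aq) + CO₃²⁻(aq)
Let s be the molar solubility. Then [Ag⁺] = 2s and [CO₃²⁻] = s.
Ksp = [Ag⁺]^2[CO₃²⁻] = (2s)^2 · s = 4s^3 = 8.79×10⁻¹²
s = 1.30×10⁻⁴ M
[Ag⁺] = 2s = 2.60×10⁻⁴ M

2.60×10⁻⁴ M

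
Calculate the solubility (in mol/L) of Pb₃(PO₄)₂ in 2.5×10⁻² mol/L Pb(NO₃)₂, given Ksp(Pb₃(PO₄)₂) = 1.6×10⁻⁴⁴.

Pb₃(PO₄)₂(s) ⇌ 3 Pb²⁺(aq) + 2 PO₄³⁻(aq)
With Pb²⁺ already at 2.5×10⁻² mol/L and s small, take [Pb²⁺] ≈ 2.5×10⁻² mol/L and [PO₄³⁻] = 2s.
Ksp = [Pb²⁺]^3[PO₄³⁻]^2 = (2.5×10⁻²)^3(2s)^2
(2s)^2 = 1.6×10⁻⁴⁴ / (2.5×10⁻²)^3 = 1.0×10⁻³⁹
s = 1.6×10⁻²⁰ mol/L

1.6×10⁻²⁰ M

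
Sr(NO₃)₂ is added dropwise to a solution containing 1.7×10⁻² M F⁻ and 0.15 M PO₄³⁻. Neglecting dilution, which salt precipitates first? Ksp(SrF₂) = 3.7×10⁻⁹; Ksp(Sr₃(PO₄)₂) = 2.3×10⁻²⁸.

Precipitation begins when Q = Ksp.
For SrF₂: [Sr²⁺] = (Ksp/[F⁻]^2) = 1.3×10⁻⁵ M
For Sr₃(PO₄)₂: [Sr²⁺] = (Ksp/[PO₄³⁻]^2)^(1/3) = 2.2×10⁻⁹ M
Since Sr₃(PO₄)₂ needs less Sr²⁺ to reach saturation, it precipitates first.

Sr₃(PO₄)₂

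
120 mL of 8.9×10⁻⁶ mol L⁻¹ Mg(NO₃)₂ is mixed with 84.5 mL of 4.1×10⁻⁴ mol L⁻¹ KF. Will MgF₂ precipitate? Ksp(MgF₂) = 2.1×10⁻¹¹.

No

The combined volume is 204.5 mL.
[Mg²⁺] = (8.9×10⁻⁶)(120)/204.5 = 5.2×10⁻⁶ mol L⁻¹
[F⁻] = (4.1×10⁻⁴)(84.5)/204.5 = 1.7×10⁻⁴ mol L⁻¹
Q = [Mg²⁺][F⁻]^2 = 1.5×10⁻¹³
Q < Ksp (1.5×10⁻¹³ vs 2.1×10⁻¹¹); the solution remains unsaturated and no precipitate forms.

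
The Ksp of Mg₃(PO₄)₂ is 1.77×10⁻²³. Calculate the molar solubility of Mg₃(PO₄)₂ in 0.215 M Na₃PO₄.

2.42×10⁻⁸ M

Mg₃(PO₄)₂(s) ⇌ 3 Mg²⁺(aq) + 2 PO₄³⁻(aq)
PO₄³⁻ is already present at 0.215 M. If s mol/L of Mg₃(PO₄)₂ dissolves, [Mg²⁺] = 3s while [PO₄³⁻] ≈ 0.215 M.
Ksp = [Mg²⁺]^3[PO₄³⁻]^2 = (3s)^3(0.215)^2
(3s)^3 = 1.77×10⁻²³ / (0.215)^2 = 3.83×10⁻²²
s = 2.42×10⁻⁸ M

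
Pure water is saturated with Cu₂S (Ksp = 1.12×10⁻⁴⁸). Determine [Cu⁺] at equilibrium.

1.31×10⁻¹⁶ M

Cu₂S(s) ⇌ 2 Cu⁺(aq) + S²⁻(aq)
With molar solubility s: [Cu⁺] = 2s, [S²⁻] = s.
Ksp = [Cu⁺]^2[S²⁻] = (2s)^2 · s = 4s^3 = 1.12×10⁻⁴⁸
s = 6.54×10⁻¹⁷ M
[Cu⁺] = 2s = 1.31×10⁻¹⁶ M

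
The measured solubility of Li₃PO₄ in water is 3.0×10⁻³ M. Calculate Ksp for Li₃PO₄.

Li₃PO₄(s) ⇌ 3 Li⁺(aq) + PO₄³⁻(aq)
With molar solubility s: [Li⁺] = 3s, [PO₄³⁻] = s.
Ksp = [Li⁺]^3[PO₄³⁻] = (3s)^3 · s = 27s^4
Ksp = 27 × (3.0×10⁻³)^4 = 2.2×10⁻⁹

Ksp = 2.2×10⁻⁹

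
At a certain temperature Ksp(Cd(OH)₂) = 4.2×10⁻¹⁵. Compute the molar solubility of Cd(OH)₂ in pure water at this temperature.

Cd(OH)₂(s) ⇌ Cd²⁺(aq) + 2 OH⁻(aq)
If s mol/L of Cd(OH)₂ dissolves, [Cd²⁺] = s and [OH⁻] = 2s.
Ksp = [Cd²⁺][OH⁻]^2 = s · (2s)^2 = 4s^3
4s^3 = 4.2×10⁻¹⁵  ⇒  s^3 = 1.1×10⁻¹⁵
s = 1.0×10⁻⁵ mol L⁻¹

1.0×10⁻⁵ M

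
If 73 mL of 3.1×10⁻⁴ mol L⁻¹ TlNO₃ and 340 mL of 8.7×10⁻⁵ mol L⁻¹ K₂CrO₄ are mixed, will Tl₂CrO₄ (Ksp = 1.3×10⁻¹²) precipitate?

Total volume after mixing = 73 + 340 = 413 mL.
[Tl⁺] = (3.1×10⁻⁴)(73)/413 = 5.5×10⁻⁵ mol L⁻¹
[CrO₄²⁻] = (8.7×10⁻⁵)(340)/413 = 7.2×10⁻⁵ mol L⁻¹
Q = [Tl⁺]^2[CrO₄²⁻] = 2.2×10⁻¹³
Q < Ksp (2.2×10⁻¹³ vs 1.3×10⁻¹²); the solution remains unsaturated and no precipitate forms.

No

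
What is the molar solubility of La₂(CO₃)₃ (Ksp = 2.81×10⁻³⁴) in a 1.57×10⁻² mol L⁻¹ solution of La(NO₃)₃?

3.48×10⁻¹¹ M

La₂(CO₃)₃(s) ⇌ 2 La³⁺(aq) + 3 CO₃²⁻(aq)
With La³⁺ already at 1.57×10⁻² mol L⁻¹ and s small, take [La³⁺] ≈ 1.57×10⁻² mol L⁻¹ and [CO₃²⁻] = 3s.
Ksp = [La³⁺]^2[CO₃²⁻]^3 = (1.57×10⁻²)^2(3s)^3
(3s)^3 = 2.81×10⁻³⁴ / (1.57×10⁻²)^2 = 1.14×10⁻³⁰
s = 3.48×10⁻¹¹ mol L⁻¹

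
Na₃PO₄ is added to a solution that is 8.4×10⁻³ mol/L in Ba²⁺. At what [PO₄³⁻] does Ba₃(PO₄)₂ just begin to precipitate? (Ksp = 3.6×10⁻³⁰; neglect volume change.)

2.5×10⁻¹² M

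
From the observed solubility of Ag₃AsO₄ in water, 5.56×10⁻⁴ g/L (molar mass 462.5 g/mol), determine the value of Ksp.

Ksp = 5.64×10⁻²³

Convert to molarity: s = 5.56×10⁻⁴ / 462.5 = 1.2022×10⁻⁶ mol/L
Ag₃AsO₄(s) ⇌ 3 Ag⁺(aq) + AsO₄³⁻(aq)
For each mole of Ag₃AsO₄ that dissolves per liter, [Ag⁺] = 3s and [AsO₄³⁻] = s; let s denote this solubility.
Ksp = [Ag⁺]^3[AsO₄³⁻] = (3s)^3 · s = 27s^4
Ksp = 27 × (1.2022×10⁻⁶)^4 = 5.64×10⁻²³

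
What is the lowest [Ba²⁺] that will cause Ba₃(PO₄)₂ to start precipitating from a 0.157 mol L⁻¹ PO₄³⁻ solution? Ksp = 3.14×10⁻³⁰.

5.03×10⁻¹⁰ M

Precipitation of each salt begins when its ion product equals Ksp.
Ba₃(PO₄)₂(s) ⇌ 3 Ba²⁺(aq) + 2 PO₄³⁻(aq)
Ksp = [Ba²⁺]^3[PO₄³⁻]^2 = [Ba²⁺]^3(0.157)^2
[Ba²⁺]^3 = 3.14×10⁻³⁰ / (0.157)^2 = 1.27×10⁻²⁸
[Ba²⁺] = 5.03×10⁻¹⁰ mol L⁻¹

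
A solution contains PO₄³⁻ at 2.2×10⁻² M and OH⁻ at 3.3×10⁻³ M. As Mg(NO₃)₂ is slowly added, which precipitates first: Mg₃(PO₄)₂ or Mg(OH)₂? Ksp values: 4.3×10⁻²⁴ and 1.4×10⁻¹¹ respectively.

The threshold for precipitation is Q = Ksp.
For Mg₃(PO₄)₂: [Mg²⁺] = (Ksp/[PO₄³⁻]^2)^(1/3) = 2.1×10⁻⁷ M
For Mg(OH)₂: [Mg²⁺] = (Ksp/[OH⁻]^2) = 1.3×10⁻⁶ M
The smaller threshold [Mg²⁺] is reached first, so Mg₃(PO₄)₂ precipitates first.

Mg₃(PO₄)₂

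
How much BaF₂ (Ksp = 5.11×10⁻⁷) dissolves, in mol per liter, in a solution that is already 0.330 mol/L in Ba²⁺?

6.22×10⁻⁴ M

BaF₂(s) ⇌ Ba²⁺(aq) + 2 F⁻(aq)
Let s be the solubility of BaF₂ here. The common ion gives [Ba²⁺] ≈ 0.330 mol/L, and [F⁻] = 2s.
Ksp = [Ba²⁺][F⁻]^2 = (0.330)(2s)^2
(2s)^2 = 5.11×10⁻⁷ / (0.330) = 1.55×10⁻⁶
s = 6.22×10⁻⁴ mol/L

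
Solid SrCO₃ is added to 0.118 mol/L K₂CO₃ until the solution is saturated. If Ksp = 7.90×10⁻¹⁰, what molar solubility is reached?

SrCO₃(s) ⇌ Sr²⁺(aq) + CO₃²⁻(aq)
With CO₃²⁻ already at 0.118 mol/L and s small, take [CO₃²⁻] ≈ 0.118 mol/L and [Sr²⁺] = s.
Ksp = [Sr²⁺][CO₃²⁻] = s(0.118)
s = 7.90×10⁻¹⁰ / (0.118) = 6.69×10⁻⁹
s = 6.69×10⁻⁹ mol/L

6.69×10⁻⁹ M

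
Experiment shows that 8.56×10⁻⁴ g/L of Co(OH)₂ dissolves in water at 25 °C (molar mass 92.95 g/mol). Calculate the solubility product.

Ksp = 3.12×10⁻¹⁵

Convert to molarity: s = 8.56×10⁻⁴ / 92.95 = 9.2093×10⁻⁶ mol/L
Co(OH)₂(s) ⇌ Co²⁺(aq) + 2 OH⁻(aq)
Let s be the molar solubility. Then [Co²⁺] = s and [OH⁻] = 2s.
Ksp = [Co²⁺][OH⁻]^2 = s · (2s)^2 = 4s^3
Ksp = 4 × (9.2093×10⁻⁶)^3 = 3.12×10⁻¹⁵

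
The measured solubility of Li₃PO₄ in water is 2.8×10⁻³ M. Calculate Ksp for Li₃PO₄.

Ksp = 1.7×10⁻⁹

Li₃PO₄(s) ⇌ 3 Li⁺(aq) + PO₄³⁻(aq)
If s mol/L of Li₃PO₄ dissolves, [Li⁺] = 3s and [PO₄³⁻] = s.
Ksp = [Li⁺]^3[PO₄³⁻] = (3s)^3 · s = 27s^4
Ksp = 27 × (2.8×10⁻³)^4 = 1.7×10⁻⁹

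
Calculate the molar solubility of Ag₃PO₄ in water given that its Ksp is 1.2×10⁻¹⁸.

Ag₃PO₄(s) ⇌ 3 Ag⁺(aq) + PO₄³⁻(aq)
With molar solubility s: [Ag⁺] = 3s, [PO₄³⁻] = s.
Ksp = [Ag⁺]^3[PO₄³⁻] = (3s)^3 · s = 27s^4
27s^4 = 1.2×10⁻¹⁸  ⇒  s^4 = 4.4×10⁻²⁰
s = (4.4×10⁻²⁰)^(1/4) = 1.5×10⁻⁵ mol L⁻¹

1.5×10⁻⁵ M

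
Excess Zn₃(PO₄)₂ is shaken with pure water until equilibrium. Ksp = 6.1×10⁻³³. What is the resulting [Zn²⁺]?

4.2×10⁻⁷ M

Zn₃(PO₄)₂(s) ⇌ 3 Zn²⁺(aq) + 2 PO₄³⁻(aq)
If s mol/L of Zn₃(PO₄)₂ dissolves, [Zn²⁺] = 3s and [PO₄³⁻] = 2s.
Ksp = [Zn²⁺]^3[PO₄³⁻]^2 = (3s)^3 · (2s)^2 = 108s^5 = 6.1×10⁻³³
s = 1.4×10⁻⁷ mol/L
[Zn²⁺] = 3s = 4.2×10⁻⁷ mol/L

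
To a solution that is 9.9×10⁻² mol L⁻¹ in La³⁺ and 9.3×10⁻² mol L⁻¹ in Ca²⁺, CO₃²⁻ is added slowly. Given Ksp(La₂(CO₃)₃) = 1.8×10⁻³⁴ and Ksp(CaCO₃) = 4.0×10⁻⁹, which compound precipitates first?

A salt starts to precipitate once the ion product Q reaches its Ksp.
For La₂(CO₃)₃: [CO₃²⁻] = (Ksp/[La³⁺]^2)^(1/3) = 2.6×10⁻¹¹ mol L⁻¹
For CaCO₃: [CO₃²⁻] = (Ksp/[Ca²⁺]) = 4.3×10⁻⁸ mol L⁻¹
Since La₂(CO₃)₃ needs less CO₃²⁻ to reach saturation, it precipitates first.

La₂(CO₃)₃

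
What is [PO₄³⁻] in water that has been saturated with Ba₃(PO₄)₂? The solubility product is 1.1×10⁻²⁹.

1.3×10⁻⁶ M

Ba₃(PO₄)₂(s) ⇌ 3 Ba²⁺(aq) + 2 PO₄³⁻(aq)
Let s be the molar solubility. Then [Ba²⁺] = 3s and [PO₄³⁻] = 2s.
Ksp = [Ba²⁺]^3[PO₄³⁻]^2 = (3s)^3 · (2s)^2 = 108s^5 = 1.1×10⁻²⁹
s = 6.3×10⁻⁷ mol L⁻¹
[PO₄³⁻] = 2s = 1.3×10⁻⁶ mol L⁻¹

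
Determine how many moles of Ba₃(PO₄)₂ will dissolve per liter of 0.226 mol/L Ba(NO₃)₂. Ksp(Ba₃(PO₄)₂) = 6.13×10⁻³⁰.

1.15×10⁻¹⁴ M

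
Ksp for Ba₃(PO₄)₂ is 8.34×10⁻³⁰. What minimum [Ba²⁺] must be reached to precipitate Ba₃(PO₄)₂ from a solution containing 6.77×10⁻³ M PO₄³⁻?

The threshold for precipitation is Q = Ksp.
Ba₃(PO₄)₂(s) ⇌ 3 Ba²⁺(aq) + 2 PO₄³⁻(aq)
Ksp = [Ba²⁺]^3[PO₄³⁻]^2 = [Ba²⁺]^3(6.77×10⁻³)^2
[Ba²⁺]^3 = 8.34×10⁻³⁰ / (6.77×10⁻³)^2 = 1.82×10⁻²⁵
[Ba²⁺] = 5.67×10⁻⁹ M

5.67×10⁻⁹ M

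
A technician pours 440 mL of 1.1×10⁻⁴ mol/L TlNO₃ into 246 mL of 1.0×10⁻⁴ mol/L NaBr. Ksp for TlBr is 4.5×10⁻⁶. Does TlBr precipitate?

Total volume after mixing = 440 + 246 = 686 mL.
[Tl⁺] = (1.1×10⁻⁴)(440)/686 = 7.1×10⁻⁵ mol/L
[Br⁻] = (1.0×10⁻⁴)(246)/686 = 3.6×10⁻⁵ mol/L
Q = [Tl⁺][Br⁻] = 2.5×10⁻⁹
Q < Ksp (2.5×10⁻⁹ vs 4.5×10⁻⁶); the solution remains unsaturated and no precipitate forms.

No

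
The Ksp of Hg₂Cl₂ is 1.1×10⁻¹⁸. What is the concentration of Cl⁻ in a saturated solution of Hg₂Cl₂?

1.3×10⁻⁶ M

Hg₂Cl₂(s) ⇌ Hg₂²⁺(aq) + 2 Cl⁻(aq)
Call the molar solubility s, so that [Hg₂²⁺] = s and [Cl⁻] = 2s.
Ksp = [Hg₂²⁺][Cl⁻]^2 = s · (2s)^2 = 4s^3 = 1.1×10⁻¹⁸
s = 6.5×10⁻⁷ mol L⁻¹
[Cl⁻] = 2s = 1.3×10⁻⁶ mol L⁻¹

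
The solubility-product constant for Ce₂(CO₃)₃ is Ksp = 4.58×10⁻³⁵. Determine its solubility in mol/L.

5.31×10⁻⁸ M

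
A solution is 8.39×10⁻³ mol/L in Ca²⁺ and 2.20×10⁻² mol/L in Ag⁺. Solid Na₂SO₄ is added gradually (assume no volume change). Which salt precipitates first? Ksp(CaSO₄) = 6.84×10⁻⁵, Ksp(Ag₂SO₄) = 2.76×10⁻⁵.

The threshold for precipitation is Q = Ksp.
For CaSO₄: [SO₄²⁻] = (Ksp/[Ca²⁺]) = 8.15×10⁻³ mol/L
For Ag₂SO₄: [SO₄²⁻] = (Ksp/[Ag⁺]^2) = 5.70×10⁻² mol/L
Since CaSO₄ needs less SO₄²⁻ to reach saturation, it precipitates first.

CaSO₄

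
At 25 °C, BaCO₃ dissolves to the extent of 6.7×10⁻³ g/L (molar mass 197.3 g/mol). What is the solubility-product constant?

Ksp = 1.2×10⁻⁹

s = (6.7×10⁻³ g L⁻¹)/(197.3 g mol⁻¹) = 3.396×10⁻⁵ M
BaCO₃(s) ⇌ Ba²⁺(aq) + CO₃²⁻(aq)
Let s be the molar solubility. Then [Ba²⁺] = s and [CO₃²⁻] = s.
Ksp = [Ba²⁺][CO₃²⁻] = s · s = s^2
Ksp = (3.396×10⁻⁵)^2 = 1.2×10⁻⁹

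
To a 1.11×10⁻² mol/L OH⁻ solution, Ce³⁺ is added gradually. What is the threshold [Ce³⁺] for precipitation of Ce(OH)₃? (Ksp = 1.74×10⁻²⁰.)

1.27×10⁻¹⁴ M

The threshold for precipitation is Q = Ksp.
Ce(OH)₃(s) ⇌ Ce³⁺(aq) + 3 OH⁻(aq)
Ksp = [Ce³⁺][OH⁻]^3 = [Ce³⁺](1.11×10⁻²)^3
[Ce³⁺] = 1.74×10⁻²⁰ / (1.11×10⁻²)^3 = 1.27×10⁻¹⁴
[Ce³⁺] = 1.27×10⁻¹⁴ mol/L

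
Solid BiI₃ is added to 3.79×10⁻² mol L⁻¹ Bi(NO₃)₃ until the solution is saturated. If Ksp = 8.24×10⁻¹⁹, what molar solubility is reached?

BiI₃(s) ⇌ Bi³⁺(aq) + 3 I⁻(aq)
Let s be the solubility of BiI₃ here. The common ion gives [Bi³⁺] ≈ 3.79×10⁻² mol L⁻¹, and [I⁻] = 3s.
Ksp = [Bi³⁺][I⁻]^3 = (3.79×10⁻²)(3s)^3
(3s)^3 = 8.24×10⁻¹⁹ / (3.79×10⁻²) = 2.17×10⁻¹⁷
s = 9.30×10⁻⁷ mol L⁻¹

9.30×10⁻⁷ M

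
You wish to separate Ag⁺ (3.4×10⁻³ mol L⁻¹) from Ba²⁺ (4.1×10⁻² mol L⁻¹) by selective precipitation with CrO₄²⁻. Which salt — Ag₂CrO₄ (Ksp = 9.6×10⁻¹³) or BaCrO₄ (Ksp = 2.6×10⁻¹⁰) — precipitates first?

BaCrO₄

A salt starts to precipitate once the ion product Q reaches its Ksp.
For Ag₂CrO₄: [CrO₄²⁻] = (Ksp/[Ag⁺]^2) = 8.3×10⁻⁸ mol L⁻¹
For BaCrO₄: [CrO₄²⁻] = (Ksp/[Ba²⁺]) = 6.3×10⁻⁹ mol L⁻¹
BaCrO₄ requires the lower [CrO₄²⁻], so it precipitates first.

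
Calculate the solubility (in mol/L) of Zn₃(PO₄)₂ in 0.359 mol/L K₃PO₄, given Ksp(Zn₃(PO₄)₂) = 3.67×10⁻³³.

1.02×10⁻¹¹ M

Zn₃(PO₄)₂(s) ⇌ 3 Zn²⁺(aq) + 2 PO₄³⁻(aq)
PO₄³⁻ is already present at 0.359 mol/L. If s mol/L of Zn₃(PO₄)₂ dissolves, [Zn²⁺] = 3s while [PO₄³⁻] ≈ 0.359 mol/L.
Ksp = [Zn²⁺]^3[PO₄³⁻]^2 = (3s)^3(0.359)^2
(3s)^3 = 3.67×10⁻³³ / (0.359)^2 = 2.85×10⁻³²
s = 1.02×10⁻¹¹ mol/L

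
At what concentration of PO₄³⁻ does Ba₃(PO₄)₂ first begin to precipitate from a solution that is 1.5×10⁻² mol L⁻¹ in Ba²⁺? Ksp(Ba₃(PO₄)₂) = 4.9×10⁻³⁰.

Each salt precipitates once Q = Ksp for that salt.
Ba₃(PO₄)₂(s) ⇌ 3 Ba²⁺(aq) + 2 PO₄³⁻(aq)
Ksp = [Ba²⁺]^3[PO₄³⁻]^2 = [PO₄³⁻]^2(1.5×10⁻²)^3
[PO₄³⁻]^2 = 4.9×10⁻³⁰ / (1.5×10⁻²)^3 = 1.5×10⁻²⁴
[PO₄³⁻] = 1.2×10⁻¹² mol L⁻¹

1.2×10⁻¹² M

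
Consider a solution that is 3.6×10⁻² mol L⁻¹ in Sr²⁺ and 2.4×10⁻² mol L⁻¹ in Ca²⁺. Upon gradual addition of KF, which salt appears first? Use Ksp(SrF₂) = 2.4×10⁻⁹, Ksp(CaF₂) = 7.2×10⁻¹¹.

A salt starts to precipitate once the ion product Q reaches its Ksp.
For SrF₂: [F⁻] = (Ksp/[Sr²⁺])^(1/2) = 2.6×10⁻⁴ mol L⁻¹
For CaF₂: [F⁻] = (Ksp/[Ca²⁺])^(1/2) = 5.5×10⁻⁵ mol L⁻¹
CaF₂ requires the lower [F⁻], so it precipitates first.

CaF₂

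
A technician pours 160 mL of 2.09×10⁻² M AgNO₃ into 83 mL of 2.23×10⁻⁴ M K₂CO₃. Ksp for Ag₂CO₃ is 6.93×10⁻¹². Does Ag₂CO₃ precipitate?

Yes

Total volume after mixing = 160 + 83 = 243 mL.
[Ag⁺] = (2.09×10⁻²)(160)/243 = 1.38×10⁻² M
[CO₃²⁻] = (2.23×10⁻⁴)(83)/243 = 7.62×10⁻⁵ M
Q = [Ag⁺]^2[CO₃²⁻] = 1.44×10⁻⁸
Because Q > Ksp (1.44×10⁻⁸ vs 6.93×10⁻¹²), a precipitate of Ag₂CO₃ forms.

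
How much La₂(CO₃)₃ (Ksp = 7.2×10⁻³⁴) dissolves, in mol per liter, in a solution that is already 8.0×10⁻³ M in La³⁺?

La₂(CO₃)₃(s) ⇌ 2 La³⁺(aq) + 3 CO₃²⁻(aq)
With La³⁺ already at 8.0×10⁻³ M and s small, take [La³⁺] ≈ 8.0×10⁻³ M and [CO₃²⁻] = 3s.
Ksp = [La³⁺]^2[CO₃²⁻]^3 = (8.0×10⁻³)^2(3s)^3
(3s)^3 = 7.2×10⁻³⁴ / (8.0×10⁻³)^2 = 1.1×10⁻²⁹
s = 7.5×10⁻¹¹ M

7.5×10⁻¹¹ M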